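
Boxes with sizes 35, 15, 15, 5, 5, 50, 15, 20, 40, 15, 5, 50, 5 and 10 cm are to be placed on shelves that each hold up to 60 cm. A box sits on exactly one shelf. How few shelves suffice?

Total = 50 + 50 + 40 + 35 + 20 + 15 + 15 + 15 + 15 + 10 + 5 + 5 + 5 + 5 = 285 cm.
Lower bound: ⌈285/60⌉ = 5 shelves.
A packing using 5 shelves:
  shelf 1: 50 + 10 = 60
  shelf 2: 50 + 5 + 5 = 60
  shelf 3: 40 + 20 = 60
  shelf 4: 35 + 15 + 5 + 5 = 60
  shelf 5: 15 + 15 + 15 = 45
This matches the lower bound, so 5 is optimal.

5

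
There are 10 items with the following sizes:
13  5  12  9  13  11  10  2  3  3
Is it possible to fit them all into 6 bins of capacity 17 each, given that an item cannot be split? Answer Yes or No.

Yes

A valid assignment using 6 bins:
  bin 1: 13 + 3 = 16
  bin 2: 13 + 3 = 16
  bin 3: 12 + 5 = 17
  bin 4: 11 + 2 = 13
  bin 5: 10 = 10
  bin 6: 9 = 9
Every load is within 17, so 6 bins suffice.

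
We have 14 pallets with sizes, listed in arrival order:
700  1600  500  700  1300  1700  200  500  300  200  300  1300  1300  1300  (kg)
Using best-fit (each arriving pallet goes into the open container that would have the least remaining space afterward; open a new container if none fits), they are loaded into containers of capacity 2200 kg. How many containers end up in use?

7

  700 → container 1 (new)  [load 700/2200]
  1600 → container 2 (new)  [load 1600/2200]
  500 → container 2  [load 2100/2200]
  700 → container 1  [load 1400/2200]
  1300 → container 3 (new)  [load 1300/2200]
  1700 → container 4 (new)  [load 1700/2200]
  200 → container 4  [load 1900/2200]
  500 → container 1  [load 1900/2200]
  300 → container 1  [load 2200/2200]
  200 → container 4  [load 2100/2200]
  300 → container 3  [load 1600/2200]
  1300 → container 5 (new)  [load 1300/2200]
  1300 → container 6 (new)  [load 1300/2200]
  1300 → container 7 (new)  [load 1300/2200]
7 containers opened.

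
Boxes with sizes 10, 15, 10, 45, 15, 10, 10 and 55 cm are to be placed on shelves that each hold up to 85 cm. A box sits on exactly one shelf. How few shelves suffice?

2

Total = 55 + 45 + 15 + 15 + 10 + 10 + 10 + 10 = 170 cm.
Lower bound: ⌈170/85⌉ = 2 shelves.
A packing using 2 shelves:
  shelf 1: 55 + 15 + 15 = 85
  shelf 2: 45 + 10 + 10 + 10 + 10 = 85
This matches the lower bound, so 2 is optimal.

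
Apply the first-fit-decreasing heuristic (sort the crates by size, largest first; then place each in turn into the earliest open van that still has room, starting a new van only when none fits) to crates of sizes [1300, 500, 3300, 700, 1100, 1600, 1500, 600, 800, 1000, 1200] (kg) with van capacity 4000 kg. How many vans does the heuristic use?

4

Sorted descending: 3300, 1600, 1500, 1300, 1200, 1100, 1000, 800, 700, 600, 500.
  3300 → van 1 (new)  [load 3300/4000]
  1600 → van 2 (new)  [load 1600/4000]
  1500 → van 2  [load 3100/4000]
  1300 → van 3 (new)  [load 1300/4000]
  1200 → van 3  [load 2500/4000]
  1100 → van 3  [load 3600/4000]
  1000 → van 4 (new)  [load 1000/4000]
  800 → van 2  [load 3900/4000]
  700 → van 1  [load 4000/4000]
  600 → van 4  [load 1600/4000]
  500 → van 4  [load 2100/4000]
4 vans opened.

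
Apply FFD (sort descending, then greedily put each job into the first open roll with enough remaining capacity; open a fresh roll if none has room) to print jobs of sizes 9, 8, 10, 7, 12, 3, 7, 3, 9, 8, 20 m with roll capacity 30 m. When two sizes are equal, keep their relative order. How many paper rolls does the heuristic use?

Sorted descending: 20, 12, 10, 9, 9, 8, 8, 7, 7, 3, 3.
  20 → roll 1 (new)  [load 20/30]
  12 → roll 2 (new)  [load 12/30]
  10 → roll 1  [load 30/30]
  9 → roll 2  [load 21/30]
  9 → roll 2  [load 30/30]
  8 → roll 3 (new)  [load 8/30]
  8 → roll 3  [load 16/30]
  7 → roll 3  [load 23/30]
  7 → roll 3  [load 30/30]
  3 → roll 4 (new)  [load 3/30]
  3 → roll 4  [load 6/30]
4 paper rolls opened.

4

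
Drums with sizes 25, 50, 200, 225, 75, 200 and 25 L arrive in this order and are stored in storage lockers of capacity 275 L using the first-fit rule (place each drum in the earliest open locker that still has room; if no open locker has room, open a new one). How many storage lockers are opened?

  25 → locker 1 (new)  [load 25/275]
  50 → locker 1  [load 75/275]
  200 → locker 1  [load 275/275]
  225 → locker 2 (new)  [load 225/275]
  75 → locker 3 (new)  [load 75/275]
  200 → locker 3  [load 275/275]
  25 → locker 2  [load 250/275]
3 storage lockers opened.

3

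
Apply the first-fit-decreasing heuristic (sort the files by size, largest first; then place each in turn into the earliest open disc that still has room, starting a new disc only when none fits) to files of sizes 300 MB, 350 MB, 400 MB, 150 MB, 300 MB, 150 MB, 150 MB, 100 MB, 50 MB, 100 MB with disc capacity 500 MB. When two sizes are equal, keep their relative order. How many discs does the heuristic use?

Sorted descending: 400, 350, 300, 300, 150, 150, 150, 100, 100, 50.
  400 → disc 1 (new)  [load 400/500]
  350 → disc 2 (new)  [load 350/500]
  300 → disc 3 (new)  [load 300/500]
  300 → disc 4 (new)  [load 300/500]
  150 → disc 2  [load 500/500]
  150 → disc 3  [load 450/500]
  150 → disc 4  [load 450/500]
  100 → disc 1  [load 500/500]
  100 → disc 5 (new)  [load 100/500]
  50 → disc 3  [load 500/500]
5 discs opened.

5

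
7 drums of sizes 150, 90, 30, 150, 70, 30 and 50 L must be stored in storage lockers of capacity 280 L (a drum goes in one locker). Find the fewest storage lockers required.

Total = 150 + 150 + 90 + 70 + 50 + 30 + 30 = 570 L.
Lower bound: ⌈570/280⌉ = 3 storage lockers.
A packing using 3 storage lockers:
  locker 1: 150 + 90 + 30 = 270
  locker 2: 150 + 70 + 50 = 270
  locker 3: 30 = 30
This matches the lower bound, so 3 is optimal.

3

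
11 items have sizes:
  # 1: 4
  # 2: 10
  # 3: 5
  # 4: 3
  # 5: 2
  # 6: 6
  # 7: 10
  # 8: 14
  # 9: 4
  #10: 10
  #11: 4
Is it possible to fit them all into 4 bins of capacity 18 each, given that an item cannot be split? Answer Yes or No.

Yes

A valid assignment using 4 bins:
  bin 1: 14 + 4 = 18
  bin 2: 10 + 6 + 2 = 18
  bin 3: 10 + 5 + 3 = 18
  bin 4: 10 + 4 + 4 = 18
Every load is within 18, so 4 bins suffice.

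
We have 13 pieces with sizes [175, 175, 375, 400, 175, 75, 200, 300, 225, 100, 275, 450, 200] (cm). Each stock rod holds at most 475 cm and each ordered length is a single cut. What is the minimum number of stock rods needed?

7

Total = 450 + 400 + 375 + 300 + 275 + 225 + 200 + 200 + 175 + 175 + 175 + 100 + 75 = 3125 cm.
Lower bound: ⌈3125/475⌉ = 7 stock rods.
A packing using 7 stock rods:
  stock rod 1: 450 = 450
  stock rod 2: 400 + 75 = 475
  stock rod 3: 375 + 100 = 475
  stock rod 4: 300 + 175 = 475
  stock rod 5: 275 + 200 = 475
  stock rod 6: 225 + 200 = 425
  stock rod 7: 175 + 175 = 350
This matches the lower bound, so 7 is optimal.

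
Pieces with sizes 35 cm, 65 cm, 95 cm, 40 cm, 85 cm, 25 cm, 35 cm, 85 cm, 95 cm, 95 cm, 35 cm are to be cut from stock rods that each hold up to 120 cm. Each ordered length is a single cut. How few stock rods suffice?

7

Total = 95 + 95 + 95 + 85 + 85 + 65 + 40 + 35 + 35 + 35 + 25 = 690 cm.
Lower bound: ⌈690/120⌉ = 6 stock rods.
A packing using 7 stock rods:
  stock rod 1: 95 + 25 = 120
  stock rod 2: 95 = 95
  stock rod 3: 95 = 95
  stock rod 4: 85 + 35 = 120
  stock rod 5: 85 + 35 = 120
  stock rod 6: 65 + 40 = 105
  stock rod 7: 35 = 35
No arrangement into 6 stock rods stays within capacity, so 7 is optimal.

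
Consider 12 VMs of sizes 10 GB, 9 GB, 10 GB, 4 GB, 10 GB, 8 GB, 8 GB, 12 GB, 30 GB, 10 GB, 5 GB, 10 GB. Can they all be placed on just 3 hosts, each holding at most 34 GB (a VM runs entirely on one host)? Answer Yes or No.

Total = 126 GB; ⌈126/34⌉ = 4.
At least 4 hosts are required, but only 3 are allowed.

No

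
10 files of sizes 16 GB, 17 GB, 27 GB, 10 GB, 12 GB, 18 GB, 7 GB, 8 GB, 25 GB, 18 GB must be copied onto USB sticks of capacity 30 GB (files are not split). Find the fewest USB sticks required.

Total = 27 + 25 + 18 + 18 + 17 + 16 + 12 + 10 + 8 + 7 = 158 GB.
Lower bound: ⌈158/30⌉ = 6 USB sticks.
A packing using 6 USB sticks:
  USB stick 1: 27 = 27
  USB stick 2: 25 = 25
  USB stick 3: 18 + 12 = 30
  USB stick 4: 18 + 10 = 28
  USB stick 5: 17 + 8 = 25
  USB stick 6: 16 + 7 = 23
This matches the lower bound, so 6 is optimal.

6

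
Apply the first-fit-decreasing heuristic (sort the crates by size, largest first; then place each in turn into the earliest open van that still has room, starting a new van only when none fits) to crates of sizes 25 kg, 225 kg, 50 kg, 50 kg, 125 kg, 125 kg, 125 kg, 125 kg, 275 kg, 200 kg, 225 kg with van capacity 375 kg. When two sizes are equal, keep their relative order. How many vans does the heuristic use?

Sorted descending: 275, 225, 225, 200, 125, 125, 125, 125, 50, 50, 25.
  275 → van 1 (new)  [load 275/375]
  225 → van 2 (new)  [load 225/375]
  225 → van 3 (new)  [load 225/375]
  200 → van 4 (new)  [load 200/375]
  125 → van 2  [load 350/375]
  125 → van 3  [load 350/375]
  125 → van 4  [load 325/375]
  125 → van 5 (new)  [load 125/375]
  50 → van 1  [load 325/375]
  50 → van 1  [load 375/375]
  25 → van 2  [load 375/375]
5 vans opened.

5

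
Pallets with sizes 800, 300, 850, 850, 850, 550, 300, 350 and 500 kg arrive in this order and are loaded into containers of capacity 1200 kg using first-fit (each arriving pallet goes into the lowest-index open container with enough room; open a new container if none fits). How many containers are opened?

5

  800 → container 1 (new)  [load 800/1200]
  300 → container 1  [load 1100/1200]
  850 → container 2 (new)  [load 850/1200]
  850 → container 3 (new)  [load 850/1200]
  850 → container 4 (new)  [load 850/1200]
  550 → container 5 (new)  [load 550/1200]
  300 → container 2  [load 1150/1200]
  350 → container 3  [load 1200/1200]
  500 → container 5  [load 1050/1200]
5 containers opened.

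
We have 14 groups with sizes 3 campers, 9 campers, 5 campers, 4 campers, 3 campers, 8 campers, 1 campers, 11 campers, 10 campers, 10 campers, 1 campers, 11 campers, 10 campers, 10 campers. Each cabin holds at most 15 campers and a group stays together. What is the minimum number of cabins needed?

Total = 11 + 11 + 10 + 10 + 10 + 10 + 9 + 8 + 5 + 4 + 3 + 3 + 1 + 1 = 96 campers.
Lower bound: ⌈96/15⌉ = 7 cabins.
Also, 8 groups each exceed 15/2 campers, and no two of those can share a cabin, so at least 8 cabins are needed.
A packing using 8 cabins:
  cabin 1: 11 + 4 = 15
  cabin 2: 11 + 3 + 1 = 15
  cabin 3: 10 + 5 = 15
  cabin 4: 10 + 3 + 1 = 14
  cabin 5: 10 = 10
  cabin 6: 10 = 10
  cabin 7: 9 = 9
  cabin 8: 8 = 8
This matches the lower bound, so 8 is optimal.

8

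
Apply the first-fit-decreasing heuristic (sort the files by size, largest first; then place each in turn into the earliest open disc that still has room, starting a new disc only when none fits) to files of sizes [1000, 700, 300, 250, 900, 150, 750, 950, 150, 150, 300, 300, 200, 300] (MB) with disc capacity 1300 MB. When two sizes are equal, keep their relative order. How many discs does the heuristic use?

6

Sorted descending: 1000, 950, 900, 750, 700, 300, 300, 300, 300, 250, 200, 150, 150, 150.
  1000 → disc 1 (new)  [load 1000/1300]
  950 → disc 2 (new)  [load 950/1300]
  900 → disc 3 (new)  [load 900/1300]
  750 → disc 4 (new)  [load 750/1300]
  700 → disc 5 (new)  [load 700/1300]
  300 → disc 1  [load 1300/1300]
  300 → disc 2  [load 1250/1300]
  300 → disc 3  [load 1200/1300]
  300 → disc 4  [load 1050/1300]
  250 → disc 4  [load 1300/1300]
  200 → disc 5  [load 900/1300]
  150 → disc 5  [load 1050/1300]
  150 → disc 5  [load 1200/1300]
  150 → disc 6 (new)  [load 150/1300]
6 discs opened.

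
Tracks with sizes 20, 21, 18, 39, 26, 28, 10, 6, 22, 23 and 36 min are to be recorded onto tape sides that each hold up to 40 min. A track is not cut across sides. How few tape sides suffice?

8

Total = 39 + 36 + 28 + 26 + 23 + 22 + 21 + 20 + 18 + 10 + 6 = 249 min.
Lower bound: ⌈249/40⌉ = 7 tape sides.
A packing using 8 tape sides:
  side 1: 39 = 39
  side 2: 36 = 36
  side 3: 28 + 10 = 38
  side 4: 26 + 6 = 32
  side 5: 23 = 23
  side 6: 22 + 18 = 40
  side 7: 21 = 21
  side 8: 20 = 20
No arrangement into 7 tape sides stays within capacity, so 8 is optimal.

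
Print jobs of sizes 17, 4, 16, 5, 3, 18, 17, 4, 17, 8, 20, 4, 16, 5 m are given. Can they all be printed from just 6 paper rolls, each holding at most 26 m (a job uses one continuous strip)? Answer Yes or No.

Total = 154 m; ⌈154/26⌉ = 6.
7 print jobs each exceed half the capacity and cannot share a roll, forcing at least 7 paper rolls.
At least 7 paper rolls are required, but only 6 are allowed.

No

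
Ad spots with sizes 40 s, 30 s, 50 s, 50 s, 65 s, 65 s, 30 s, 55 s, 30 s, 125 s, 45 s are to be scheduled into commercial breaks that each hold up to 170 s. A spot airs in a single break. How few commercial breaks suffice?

4

Total = 125 + 65 + 65 + 55 + 50 + 50 + 45 + 40 + 30 + 30 + 30 = 585 s.
Lower bound: ⌈585/170⌉ = 4 commercial breaks.
A packing using 4 commercial breaks:
  break 1: 125 + 45 = 170
  break 2: 65 + 65 + 40 = 170
  break 3: 55 + 50 + 50 = 155
  break 4: 30 + 30 + 30 = 90
This matches the lower bound, so 4 is optimal.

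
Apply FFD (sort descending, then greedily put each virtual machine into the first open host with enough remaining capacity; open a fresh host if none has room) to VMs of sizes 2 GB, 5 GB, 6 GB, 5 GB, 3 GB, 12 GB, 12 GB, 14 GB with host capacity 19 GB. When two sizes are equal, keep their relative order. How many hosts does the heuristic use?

Sorted descending: 14, 12, 12, 6, 5, 5, 3, 2.
  14 → host 1 (new)  [load 14/19]
  12 → host 2 (new)  [load 12/19]
  12 → host 3 (new)  [load 12/19]
  6 → host 2  [load 18/19]
  5 → host 1  [load 19/19]
  5 → host 3  [load 17/19]
  3 → host 4 (new)  [load 3/19]
  2 → host 3  [load 19/19]
4 hosts opened.

4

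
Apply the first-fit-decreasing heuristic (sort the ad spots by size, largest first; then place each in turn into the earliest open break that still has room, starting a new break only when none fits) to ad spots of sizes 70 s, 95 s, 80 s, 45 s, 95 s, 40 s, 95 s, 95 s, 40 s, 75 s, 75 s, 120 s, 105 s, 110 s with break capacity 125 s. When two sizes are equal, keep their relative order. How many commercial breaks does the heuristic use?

Sorted descending: 120, 110, 105, 95, 95, 95, 95, 80, 75, 75, 70, 45, 40, 40.
  120 → break 1 (new)  [load 120/125]
  110 → break 2 (new)  [load 110/125]
  105 → break 3 (new)  [load 105/125]
  95 → break 4 (new)  [load 95/125]
  95 → break 5 (new)  [load 95/125]
  95 → break 6 (new)  [load 95/125]
  95 → break 7 (new)  [load 95/125]
  80 → break 8 (new)  [load 80/125]
  75 → break 9 (new)  [load 75/125]
  75 → break 10 (new)  [load 75/125]
  70 → break 11 (new)  [load 70/125]
  45 → break 8  [load 125/125]
  40 → break 9  [load 115/125]
  40 → break 10  [load 115/125]
11 commercial breaks opened.

11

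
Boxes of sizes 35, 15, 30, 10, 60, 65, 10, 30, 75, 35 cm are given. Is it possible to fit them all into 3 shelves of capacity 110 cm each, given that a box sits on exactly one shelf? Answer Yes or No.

No

Total = 365 cm; ⌈365/110⌉ = 4.
At least 4 shelves are required, but only 3 are allowed.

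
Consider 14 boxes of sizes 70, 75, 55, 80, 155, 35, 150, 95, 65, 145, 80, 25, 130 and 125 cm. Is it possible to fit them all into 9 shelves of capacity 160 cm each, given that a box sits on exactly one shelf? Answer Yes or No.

Yes

A valid assignment using 9 shelves:
  shelf 1: 155 = 155
  shelf 2: 150 = 150
  shelf 3: 145 = 145
  shelf 4: 130 + 25 = 155
  shelf 5: 125 + 35 = 160
  shelf 6: 95 + 65 = 160
  shelf 7: 80 + 80 = 160
  shelf 8: 75 + 70 = 145
  shelf 9: 55 = 55
Every load is within 160 cm, so 9 shelves suffice.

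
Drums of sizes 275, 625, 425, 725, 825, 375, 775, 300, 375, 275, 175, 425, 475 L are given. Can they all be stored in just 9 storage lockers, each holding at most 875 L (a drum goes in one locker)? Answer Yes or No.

Yes

A valid assignment using 8 storage lockers:
  locker 1: 825 = 825
  locker 2: 775 = 775
  locker 3: 725 = 725
  locker 4: 625 + 175 = 800
  locker 5: 475 + 375 = 850
  locker 6: 425 + 425 = 850
  locker 7: 375 + 300 = 675
  locker 8: 275 + 275 = 550
That uses only 8 ≤ 9, so 9 storage lockers are enough.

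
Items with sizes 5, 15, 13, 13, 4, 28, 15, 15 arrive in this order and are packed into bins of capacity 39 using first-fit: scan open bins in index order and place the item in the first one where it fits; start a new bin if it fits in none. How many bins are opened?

  5 → bin 1 (new)  [load 5/39]
  15 → bin 1  [load 20/39]
  13 → bin 1  [load 33/39]
  13 → bin 2 (new)  [load 13/39]
  4 → bin 1  [load 37/39]
  28 → bin 3 (new)  [load 28/39]
  15 → bin 2  [load 28/39]
  15 → bin 4 (new)  [load 15/39]
4 bins opened.

4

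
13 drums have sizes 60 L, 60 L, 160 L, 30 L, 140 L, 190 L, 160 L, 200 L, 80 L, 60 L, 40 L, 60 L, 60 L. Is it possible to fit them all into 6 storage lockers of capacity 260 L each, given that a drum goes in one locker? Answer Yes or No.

A valid assignment using 6 storage lockers:
  locker 1: 200 + 60 = 260
  locker 2: 190 + 60 = 250
  locker 3: 160 + 80 = 240
  locker 4: 160 + 60 + 40 = 260
  locker 5: 140 + 60 + 60 = 260
  locker 6: 30 = 30
Every load is within 260 L, so 6 storage lockers suffice.

Yes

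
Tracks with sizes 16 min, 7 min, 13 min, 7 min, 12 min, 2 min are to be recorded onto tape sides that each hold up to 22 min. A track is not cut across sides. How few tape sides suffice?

3

Total = 16 + 13 + 12 + 7 + 7 + 2 = 57 min.
Lower bound: ⌈57/22⌉ = 3 tape sides.
A packing using 3 tape sides:
  side 1: 16 + 2 = 18
  side 2: 13 + 7 = 20
  side 3: 12 + 7 = 19
This matches the lower bound, so 3 is optimal.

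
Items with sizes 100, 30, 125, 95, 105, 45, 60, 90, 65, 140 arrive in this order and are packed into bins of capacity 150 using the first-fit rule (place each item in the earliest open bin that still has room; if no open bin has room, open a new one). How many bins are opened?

7

  100 → bin 1 (new)  [load 100/150]
  30 → bin 1  [load 130/150]
  125 → bin 2 (new)  [load 125/150]
  95 → bin 3 (new)  [load 95/150]
  105 → bin 4 (new)  [load 105/150]
  45 → bin 3  [load 140/150]
  60 → bin 5 (new)  [load 60/150]
  90 → bin 5  [load 150/150]
  65 → bin 6 (new)  [load 65/150]
  140 → bin 7 (new)  [load 140/150]
7 bins opened.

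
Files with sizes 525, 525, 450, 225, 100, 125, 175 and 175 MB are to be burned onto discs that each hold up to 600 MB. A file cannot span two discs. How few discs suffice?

Total = 525 + 525 + 450 + 225 + 175 + 175 + 125 + 100 = 2300 MB.
Lower bound: ⌈2300/600⌉ = 4 discs.
A packing using 5 discs:
  disc 1: 525 = 525
  disc 2: 525 = 525
  disc 3: 450 + 125 = 575
  disc 4: 225 + 175 + 175 = 575
  disc 5: 100 = 100
No arrangement into 4 discs stays within capacity, so 5 is optimal.

5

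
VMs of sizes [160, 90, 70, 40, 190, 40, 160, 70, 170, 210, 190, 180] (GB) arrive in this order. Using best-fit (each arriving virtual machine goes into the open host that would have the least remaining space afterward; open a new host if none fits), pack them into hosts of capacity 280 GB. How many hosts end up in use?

7

  160 → host 1 (new)  [load 160/280]
  90 → host 1  [load 250/280]
  70 → host 2 (new)  [load 70/280]
  40 → host 2  [load 110/280]
  190 → host 3 (new)  [load 190/280]
  40 → host 3  [load 230/280]
  160 → host 2  [load 270/280]
  70 → host 4 (new)  [load 70/280]
  170 → host 4  [load 240/280]
  210 → host 5 (new)  [load 210/280]
  190 → host 6 (new)  [load 190/280]
  180 → host 7 (new)  [load 180/280]
7 hosts opened.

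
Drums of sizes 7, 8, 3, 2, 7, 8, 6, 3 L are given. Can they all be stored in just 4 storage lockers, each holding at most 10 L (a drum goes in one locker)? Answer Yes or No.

No

Total = 44 L; ⌈44/10⌉ = 5.
At least 5 storage lockers are required, but only 4 are allowed.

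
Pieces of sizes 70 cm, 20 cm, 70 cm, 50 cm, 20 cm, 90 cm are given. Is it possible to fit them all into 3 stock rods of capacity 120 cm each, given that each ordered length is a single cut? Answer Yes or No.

Yes

A valid assignment using 3 stock rods:
  stock rod 1: 90 + 20 = 110
  stock rod 2: 70 + 50 = 120
  stock rod 3: 70 + 20 = 90
Every load is within 120 cm, so 3 stock rods suffice.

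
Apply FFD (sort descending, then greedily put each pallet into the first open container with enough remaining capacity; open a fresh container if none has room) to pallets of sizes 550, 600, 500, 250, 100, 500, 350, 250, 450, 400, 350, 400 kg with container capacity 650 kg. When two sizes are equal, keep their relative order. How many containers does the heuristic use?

9

Sorted descending: 600, 550, 500, 500, 450, 400, 400, 350, 350, 250, 250, 100.
  600 → container 1 (new)  [load 600/650]
  550 → container 2 (new)  [load 550/650]
  500 → container 3 (new)  [load 500/650]
  500 → container 4 (new)  [load 500/650]
  450 → container 5 (new)  [load 450/650]
  400 → container 6 (new)  [load 400/650]
  400 → container 7 (new)  [load 400/650]
  350 → container 8 (new)  [load 350/650]
  350 → container 9 (new)  [load 350/650]
  250 → container 6  [load 650/650]
  250 → container 7  [load 650/650]
  100 → container 2  [load 650/650]
9 containers opened.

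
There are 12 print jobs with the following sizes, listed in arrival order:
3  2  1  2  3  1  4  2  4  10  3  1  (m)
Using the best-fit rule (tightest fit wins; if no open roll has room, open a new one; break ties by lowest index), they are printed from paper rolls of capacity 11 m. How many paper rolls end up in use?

  3 → roll 1 (new)  [load 3/11]
  2 → roll 1  [load 5/11]
  1 → roll 1  [load 6/11]
  2 → roll 1  [load 8/11]
  3 → roll 1  [load 11/11]
  1 → roll 2 (new)  [load 1/11]
  4 → roll 2  [load 5/11]
  2 → roll 2  [load 7/11]
  4 → roll 2  [load 11/11]
  10 → roll 3 (new)  [load 10/11]
  3 → roll 4 (new)  [load 3/11]
  1 → roll 3  [load 11/11]
4 paper rolls opened.

4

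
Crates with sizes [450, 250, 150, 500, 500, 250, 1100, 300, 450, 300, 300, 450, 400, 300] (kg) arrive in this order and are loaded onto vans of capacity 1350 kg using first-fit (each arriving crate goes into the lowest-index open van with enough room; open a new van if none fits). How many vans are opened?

5

  450 → van 1 (new)  [load 450/1350]
  250 → van 1  [load 700/1350]
  150 → van 1  [load 850/1350]
  500 → van 1  [load 1350/1350]
  500 → van 2 (new)  [load 500/1350]
  250 → van 2  [load 750/1350]
  1100 → van 3 (new)  [load 1100/1350]
  300 → van 2  [load 1050/1350]
  450 → van 4 (new)  [load 450/1350]
  300 → van 2  [load 1350/1350]
  300 → van 4  [load 750/1350]
  450 → van 4  [load 1200/1350]
  400 → van 5 (new)  [load 400/1350]
  300 → van 5  [load 700/1350]
5 vans opened.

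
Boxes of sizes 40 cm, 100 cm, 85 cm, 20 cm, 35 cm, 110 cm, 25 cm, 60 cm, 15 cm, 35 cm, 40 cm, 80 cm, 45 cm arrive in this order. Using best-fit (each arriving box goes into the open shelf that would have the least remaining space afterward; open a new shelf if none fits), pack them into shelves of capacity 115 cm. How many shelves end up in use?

7

  40 → shelf 1 (new)  [load 40/115]
  100 → shelf 2 (new)  [load 100/115]
  85 → shelf 3 (new)  [load 85/115]
  20 → shelf 3  [load 105/115]
  35 → shelf 1  [load 75/115]
  110 → shelf 4 (new)  [load 110/115]
  25 → shelf 1  [load 100/115]
  60 → shelf 5 (new)  [load 60/115]
  15 → shelf 1  [load 115/115]
  35 → shelf 5  [load 95/115]
  40 → shelf 6 (new)  [load 40/115]
  80 → shelf 7 (new)  [load 80/115]
  45 → shelf 6  [load 85/115]
7 shelves opened.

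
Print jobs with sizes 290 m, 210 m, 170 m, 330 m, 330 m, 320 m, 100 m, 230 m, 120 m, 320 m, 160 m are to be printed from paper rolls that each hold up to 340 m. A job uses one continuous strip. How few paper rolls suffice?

8

Total = 330 + 330 + 320 + 320 + 290 + 230 + 210 + 170 + 160 + 120 + 100 = 2580 m.
Lower bound: ⌈2580/340⌉ = 8 paper rolls.
A packing using 8 paper rolls:
  roll 1: 330 = 330
  roll 2: 330 = 330
  roll 3: 320 = 320
  roll 4: 320 = 320
  roll 5: 290 = 290
  roll 6: 230 + 100 = 330
  roll 7: 210 + 120 = 330
  roll 8: 170 + 160 = 330
This matches the lower bound, so 8 is optimal.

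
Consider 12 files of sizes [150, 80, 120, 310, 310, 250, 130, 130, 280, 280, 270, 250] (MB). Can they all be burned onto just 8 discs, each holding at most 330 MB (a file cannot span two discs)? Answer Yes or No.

Total = 2560 MB; ⌈2560/330⌉ = 8.
The bound of 8 does not rule out 8, but exhaustive search shows no assignment into 8 discs of capacity 330 MB exists — the minimum is 9.

No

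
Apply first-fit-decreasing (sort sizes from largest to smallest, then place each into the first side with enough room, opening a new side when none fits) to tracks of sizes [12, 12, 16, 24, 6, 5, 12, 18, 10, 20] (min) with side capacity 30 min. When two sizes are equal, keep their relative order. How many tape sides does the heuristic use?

5

Sorted descending: 24, 20, 18, 16, 12, 12, 12, 10, 6, 5.
  24 → side 1 (new)  [load 24/30]
  20 → side 2 (new)  [load 20/30]
  18 → side 3 (new)  [load 18/30]
  16 → side 4 (new)  [load 16/30]
  12 → side 3  [load 30/30]
  12 → side 4  [load 28/30]
  12 → side 5 (new)  [load 12/30]
  10 → side 2  [load 30/30]
  6 → side 1  [load 30/30]
  5 → side 5  [load 17/30]
5 tape sides opened.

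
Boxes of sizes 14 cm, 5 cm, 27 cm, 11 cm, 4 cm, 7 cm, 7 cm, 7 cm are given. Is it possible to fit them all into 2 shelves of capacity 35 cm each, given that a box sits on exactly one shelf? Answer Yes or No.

Total = 82 cm; ⌈82/35⌉ = 3.
At least 3 shelves are required, but only 2 are allowed.

No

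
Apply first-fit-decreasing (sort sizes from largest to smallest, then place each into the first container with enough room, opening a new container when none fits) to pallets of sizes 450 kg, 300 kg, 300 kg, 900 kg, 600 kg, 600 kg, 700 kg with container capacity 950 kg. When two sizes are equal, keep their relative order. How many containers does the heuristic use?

Sorted descending: 900, 700, 600, 600, 450, 300, 300.
  900 → container 1 (new)  [load 900/950]
  700 → container 2 (new)  [load 700/950]
  600 → container 3 (new)  [load 600/950]
  600 → container 4 (new)  [load 600/950]
  450 → container 5 (new)  [load 450/950]
  300 → container 3  [load 900/950]
  300 → container 4  [load 900/950]
5 containers opened.

5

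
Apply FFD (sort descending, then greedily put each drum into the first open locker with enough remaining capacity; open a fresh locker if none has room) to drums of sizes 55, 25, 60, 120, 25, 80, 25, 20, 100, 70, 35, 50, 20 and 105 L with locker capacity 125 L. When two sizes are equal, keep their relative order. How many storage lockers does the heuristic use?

Sorted descending: 120, 105, 100, 80, 70, 60, 55, 50, 35, 25, 25, 25, 20, 20.
  120 → locker 1 (new)  [load 120/125]
  105 → locker 2 (new)  [load 105/125]
  100 → locker 3 (new)  [load 100/125]
  80 → locker 4 (new)  [load 80/125]
  70 → locker 5 (new)  [load 70/125]
  60 → locker 6 (new)  [load 60/125]
  55 → locker 5  [load 125/125]
  50 → locker 6  [load 110/125]
  35 → locker 4  [load 115/125]
  25 → locker 3  [load 125/125]
  25 → locker 7 (new)  [load 25/125]
  25 → locker 7  [load 50/125]
  20 → locker 2  [load 125/125]
  20 → locker 7  [load 70/125]
7 storage lockers opened.

7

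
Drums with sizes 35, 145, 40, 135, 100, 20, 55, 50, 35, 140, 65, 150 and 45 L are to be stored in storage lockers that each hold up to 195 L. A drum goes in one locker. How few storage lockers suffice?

6

Total = 150 + 145 + 140 + 135 + 100 + 65 + 55 + 50 + 45 + 40 + 35 + 35 + 20 = 1015 L.
Lower bound: ⌈1015/195⌉ = 6 storage lockers.
A packing using 6 storage lockers:
  locker 1: 150 + 45 = 195
  locker 2: 145 + 50 = 195
  locker 3: 140 + 55 = 195
  locker 4: 135 + 40 + 20 = 195
  locker 5: 100 + 65 = 165
  locker 6: 35 + 35 = 70
This matches the lower bound, so 6 is optimal.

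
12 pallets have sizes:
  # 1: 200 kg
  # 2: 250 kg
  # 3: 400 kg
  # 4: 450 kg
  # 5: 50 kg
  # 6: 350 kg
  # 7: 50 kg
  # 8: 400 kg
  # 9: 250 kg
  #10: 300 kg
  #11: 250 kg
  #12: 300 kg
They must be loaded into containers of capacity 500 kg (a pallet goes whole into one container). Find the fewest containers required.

Total = 450 + 400 + 400 + 350 + 300 + 300 + 250 + 250 + 250 + 200 + 50 + 50 = 3250 kg.
Lower bound: ⌈3250/500⌉ = 7 containers.
A packing using 8 containers:
  container 1: 450 + 50 = 500
  container 2: 400 + 50 = 450
  container 3: 400 = 400
  container 4: 350 = 350
  container 5: 300 + 200 = 500
  container 6: 300 = 300
  container 7: 250 + 250 = 500
  container 8: 250 = 250
No arrangement into 7 containers stays within capacity, so 8 is optimal.

8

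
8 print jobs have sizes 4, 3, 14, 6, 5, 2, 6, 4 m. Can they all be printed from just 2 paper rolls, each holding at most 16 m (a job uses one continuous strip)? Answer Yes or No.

No

Total = 44 m; ⌈44/16⌉ = 3.
At least 3 paper rolls are required, but only 2 are allowed.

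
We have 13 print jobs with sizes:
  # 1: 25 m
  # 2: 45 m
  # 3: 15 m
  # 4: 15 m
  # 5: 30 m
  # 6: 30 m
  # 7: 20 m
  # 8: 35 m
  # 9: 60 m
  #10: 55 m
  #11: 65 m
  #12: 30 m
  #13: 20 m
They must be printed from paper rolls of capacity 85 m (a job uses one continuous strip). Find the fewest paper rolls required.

6

Total = 65 + 60 + 55 + 45 + 35 + 30 + 30 + 30 + 25 + 20 + 20 + 15 + 15 = 445 m.
Lower bound: ⌈445/85⌉ = 6 paper rolls.
A packing using 6 paper rolls:
  roll 1: 65 + 20 = 85
  roll 2: 60 + 25 = 85
  roll 3: 55 + 30 = 85
  roll 4: 45 + 35 = 80
  roll 5: 30 + 30 + 20 = 80
  roll 6: 15 + 15 = 30
This matches the lower bound, so 6 is optimal.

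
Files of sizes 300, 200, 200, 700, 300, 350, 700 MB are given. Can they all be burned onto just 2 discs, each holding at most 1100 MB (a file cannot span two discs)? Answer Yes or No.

Total = 2750 MB; ⌈2750/1100⌉ = 3.
At least 3 discs are required, but only 2 are allowed.

No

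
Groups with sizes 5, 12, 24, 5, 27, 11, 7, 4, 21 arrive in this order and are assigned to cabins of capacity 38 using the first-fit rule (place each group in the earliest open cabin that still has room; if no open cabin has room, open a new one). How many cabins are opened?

  5 → cabin 1 (new)  [load 5/38]
  12 → cabin 1  [load 17/38]
  24 → cabin 2 (new)  [load 24/38]
  5 → cabin 1  [load 22/38]
  27 → cabin 3 (new)  [load 27/38]
  11 → cabin 1  [load 33/38]
  7 → cabin 2  [load 31/38]
  4 → cabin 1  [load 37/38]
  21 → cabin 4 (new)  [load 21/38]
4 cabins opened.

4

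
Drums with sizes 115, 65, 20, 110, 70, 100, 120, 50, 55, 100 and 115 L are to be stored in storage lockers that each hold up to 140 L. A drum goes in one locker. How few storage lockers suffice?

8

Total = 120 + 115 + 115 + 110 + 100 + 100 + 70 + 65 + 55 + 50 + 20 = 920 L.
Lower bound: ⌈920/140⌉ = 7 storage lockers.
A packing using 8 storage lockers:
  locker 1: 120 + 20 = 140
  locker 2: 115 = 115
  locker 3: 115 = 115
  locker 4: 110 = 110
  locker 5: 100 = 100
  locker 6: 100 = 100
  locker 7: 70 + 65 = 135
  locker 8: 55 + 50 = 105
No arrangement into 7 storage lockers stays within capacity, so 8 is optimal.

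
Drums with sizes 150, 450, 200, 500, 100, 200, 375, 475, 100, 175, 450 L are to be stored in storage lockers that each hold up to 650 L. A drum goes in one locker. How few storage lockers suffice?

Total = 500 + 475 + 450 + 450 + 375 + 200 + 200 + 175 + 150 + 100 + 100 = 3175 L.
Lower bound: ⌈3175/650⌉ = 5 storage lockers.
A packing using 5 storage lockers:
  locker 1: 500 + 150 = 650
  locker 2: 475 + 175 = 650
  locker 3: 450 + 200 = 650
  locker 4: 450 + 200 = 650
  locker 5: 375 + 100 + 100 = 575
This matches the lower bound, so 5 is optimal.

5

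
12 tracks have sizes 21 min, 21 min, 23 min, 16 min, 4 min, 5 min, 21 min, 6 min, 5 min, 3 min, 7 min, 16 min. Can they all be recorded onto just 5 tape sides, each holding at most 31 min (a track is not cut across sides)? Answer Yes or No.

Total = 148 min; ⌈148/31⌉ = 5.
6 tracks each exceed half the capacity and cannot share a side, forcing at least 6 tape sides.
At least 6 tape sides are required, but only 5 are allowed.

No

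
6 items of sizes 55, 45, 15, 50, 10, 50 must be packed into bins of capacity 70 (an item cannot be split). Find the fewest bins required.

4

Total = 55 + 50 + 50 + 45 + 15 + 10 = 225.
Lower bound: ⌈225/70⌉ = 4 bins.
A packing using 4 bins:
  bin 1: 55 + 15 = 70
  bin 2: 50 + 10 = 60
  bin 3: 50 = 50
  bin 4: 45 = 45
This matches the lower bound, so 4 is optimal.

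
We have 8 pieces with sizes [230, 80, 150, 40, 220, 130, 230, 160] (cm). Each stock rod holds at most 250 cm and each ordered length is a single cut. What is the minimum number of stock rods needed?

6

Total = 230 + 230 + 220 + 160 + 150 + 130 + 80 + 40 = 1240 cm.
Lower bound: ⌈1240/250⌉ = 5 stock rods.
Also, 6 pieces each exceed 125 cm, and no two of those can share a stock rod, so at least 6 stock rods are needed.
A packing using 6 stock rods:
  stock rod 1: 230 = 230
  stock rod 2: 230 = 230
  stock rod 3: 220 = 220
  stock rod 4: 160 + 80 = 240
  stock rod 5: 150 + 40 = 190
  stock rod 6: 130 = 130
This matches the lower bound, so 6 is optimal.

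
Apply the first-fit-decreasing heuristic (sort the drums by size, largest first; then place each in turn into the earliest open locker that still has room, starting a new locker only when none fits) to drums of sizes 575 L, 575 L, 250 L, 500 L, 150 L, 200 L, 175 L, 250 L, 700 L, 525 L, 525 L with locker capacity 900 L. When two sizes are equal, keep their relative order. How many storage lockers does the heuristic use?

6

Sorted descending: 700, 575, 575, 525, 525, 500, 250, 250, 200, 175, 150.
  700 → locker 1 (new)  [load 700/900]
  575 → locker 2 (new)  [load 575/900]
  575 → locker 3 (new)  [load 575/900]
  525 → locker 4 (new)  [load 525/900]
  525 → locker 5 (new)  [load 525/900]
  500 → locker 6 (new)  [load 500/900]
  250 → locker 2  [load 825/900]
  250 → locker 3  [load 825/900]
  200 → locker 1  [load 900/900]
  175 → locker 4  [load 700/900]
  150 → locker 4  [load 850/900]
6 storage lockers opened.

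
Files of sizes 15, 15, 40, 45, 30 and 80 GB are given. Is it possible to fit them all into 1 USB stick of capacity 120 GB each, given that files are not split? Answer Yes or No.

No

Total = 225 GB; ⌈225/120⌉ = 2.
At least 2 USB sticks are required, but only 1 is allowed.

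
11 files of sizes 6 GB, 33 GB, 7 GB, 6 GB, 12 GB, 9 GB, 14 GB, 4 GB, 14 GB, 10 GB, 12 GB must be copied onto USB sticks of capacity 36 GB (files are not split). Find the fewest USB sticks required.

Total = 33 + 14 + 14 + 12 + 12 + 10 + 9 + 7 + 6 + 6 + 4 = 127 GB.
Lower bound: ⌈127/36⌉ = 4 USB sticks.
A packing using 4 USB sticks:
  USB stick 1: 33 = 33
  USB stick 2: 14 + 14 + 7 = 35
  USB stick 3: 12 + 12 + 10 = 34
  USB stick 4: 9 + 6 + 6 + 4 = 25
This matches the lower bound, so 4 is optimal.

4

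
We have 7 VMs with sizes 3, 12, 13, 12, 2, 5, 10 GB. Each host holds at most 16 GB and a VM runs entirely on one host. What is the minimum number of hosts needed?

4

Total = 13 + 12 + 12 + 10 + 5 + 3 + 2 = 57 GB.
Lower bound: ⌈57/16⌉ = 4 hosts.
A packing using 4 hosts:
  host 1: 13 + 3 = 16
  host 2: 12 + 2 = 14
  host 3: 12 = 12
  host 4: 10 + 5 = 15
This matches the lower bound, so 4 is optimal.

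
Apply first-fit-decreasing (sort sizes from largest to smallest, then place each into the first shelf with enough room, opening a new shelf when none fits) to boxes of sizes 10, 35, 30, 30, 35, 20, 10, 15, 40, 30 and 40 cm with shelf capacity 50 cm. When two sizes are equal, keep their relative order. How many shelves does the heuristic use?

7

Sorted descending: 40, 40, 35, 35, 30, 30, 30, 20, 15, 10, 10.
  40 → shelf 1 (new)  [load 40/50]
  40 → shelf 2 (new)  [load 40/50]
  35 → shelf 3 (new)  [load 35/50]
  35 → shelf 4 (new)  [load 35/50]
  30 → shelf 5 (new)  [load 30/50]
  30 → shelf 6 (new)  [load 30/50]
  30 → shelf 7 (new)  [load 30/50]
  20 → shelf 5  [load 50/50]
  15 → shelf 3  [load 50/50]
  10 → shelf 1  [load 50/50]
  10 → shelf 2  [load 50/50]
7 shelves opened.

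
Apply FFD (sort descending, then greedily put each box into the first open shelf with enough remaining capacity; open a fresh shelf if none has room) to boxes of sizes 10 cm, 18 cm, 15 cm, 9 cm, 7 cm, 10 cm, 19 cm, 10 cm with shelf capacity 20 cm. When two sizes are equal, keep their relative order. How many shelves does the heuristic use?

6

Sorted descending: 19, 18, 15, 10, 10, 10, 9, 7.
  19 → shelf 1 (new)  [load 19/20]
  18 → shelf 2 (new)  [load 18/20]
  15 → shelf 3 (new)  [load 15/20]
  10 → shelf 4 (new)  [load 10/20]
  10 → shelf 4  [load 20/20]
  10 → shelf 5 (new)  [load 10/20]
  9 → shelf 5  [load 19/20]
  7 → shelf 6 (new)  [load 7/20]
6 shelves opened.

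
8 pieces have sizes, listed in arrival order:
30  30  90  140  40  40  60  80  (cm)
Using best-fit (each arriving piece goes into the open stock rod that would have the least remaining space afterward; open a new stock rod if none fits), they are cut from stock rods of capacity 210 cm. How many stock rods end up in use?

3

  30 → stock rod 1 (new)  [load 30/210]
  30 → stock rod 1  [load 60/210]
  90 → stock rod 1  [load 150/210]
  140 → stock rod 2 (new)  [load 140/210]
  40 → stock rod 1  [load 190/210]
  40 → stock rod 2  [load 180/210]
  60 → stock rod 3 (new)  [load 60/210]
  80 → stock rod 3  [load 140/210]
3 stock rods opened.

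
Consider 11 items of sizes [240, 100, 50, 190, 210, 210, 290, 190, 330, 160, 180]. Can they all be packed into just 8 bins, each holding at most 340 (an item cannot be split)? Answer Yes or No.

Yes

A valid assignment using 8 bins:
  bin 1: 330 = 330
  bin 2: 290 + 50 = 340
  bin 3: 240 + 100 = 340
  bin 4: 210 = 210
  bin 5: 210 = 210
  bin 6: 190 = 190
  bin 7: 190 = 190
  bin 8: 180 + 160 = 340
Every load is within 340, so 8 bins suffice.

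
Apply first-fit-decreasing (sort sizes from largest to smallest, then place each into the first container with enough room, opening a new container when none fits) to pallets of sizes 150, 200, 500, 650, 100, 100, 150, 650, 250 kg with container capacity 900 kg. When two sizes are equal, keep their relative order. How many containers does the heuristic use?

4

Sorted descending: 650, 650, 500, 250, 200, 150, 150, 100, 100.
  650 → container 1 (new)  [load 650/900]
  650 → container 2 (new)  [load 650/900]
  500 → container 3 (new)  [load 500/900]
  250 → container 1  [load 900/900]
  200 → container 2  [load 850/900]
  150 → container 3  [load 650/900]
  150 → container 3  [load 800/900]
  100 → container 3  [load 900/900]
  100 → container 4 (new)  [load 100/900]
4 containers opened.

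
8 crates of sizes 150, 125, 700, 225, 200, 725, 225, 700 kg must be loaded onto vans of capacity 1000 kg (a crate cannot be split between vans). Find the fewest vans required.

4

Total = 725 + 700 + 700 + 225 + 225 + 200 + 150 + 125 = 3050 kg.
Lower bound: ⌈3050/1000⌉ = 4 vans.
A packing using 4 vans:
  van 1: 725 + 225 = 950
  van 2: 700 + 225 = 925
  van 3: 700 + 200 = 900
  van 4: 150 + 125 = 275
This matches the lower bound, so 4 is optimal.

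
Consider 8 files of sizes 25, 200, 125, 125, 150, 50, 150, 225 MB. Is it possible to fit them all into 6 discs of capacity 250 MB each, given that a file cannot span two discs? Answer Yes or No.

A valid assignment using 5 discs:
  disc 1: 225 + 25 = 250
  disc 2: 200 + 50 = 250
  disc 3: 150 = 150
  disc 4: 150 = 150
  disc 5: 125 + 125 = 250
That uses only 5 ≤ 6, so 6 discs are enough.

Yes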